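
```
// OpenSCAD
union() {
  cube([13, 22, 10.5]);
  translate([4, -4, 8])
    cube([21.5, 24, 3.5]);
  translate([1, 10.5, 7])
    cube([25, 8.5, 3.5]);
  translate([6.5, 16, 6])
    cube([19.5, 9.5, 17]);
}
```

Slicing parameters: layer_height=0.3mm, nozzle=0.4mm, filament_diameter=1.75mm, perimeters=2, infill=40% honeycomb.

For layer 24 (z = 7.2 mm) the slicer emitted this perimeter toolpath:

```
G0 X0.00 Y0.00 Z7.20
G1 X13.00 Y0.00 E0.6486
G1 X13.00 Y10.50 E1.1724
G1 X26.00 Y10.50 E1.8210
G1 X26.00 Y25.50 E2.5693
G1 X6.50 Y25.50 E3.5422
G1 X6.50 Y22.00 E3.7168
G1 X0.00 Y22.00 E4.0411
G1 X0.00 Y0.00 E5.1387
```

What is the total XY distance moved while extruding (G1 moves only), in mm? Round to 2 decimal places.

Sum the Euclidean lengths of each G1 segment: total = 103.00 mm.

103.00 mm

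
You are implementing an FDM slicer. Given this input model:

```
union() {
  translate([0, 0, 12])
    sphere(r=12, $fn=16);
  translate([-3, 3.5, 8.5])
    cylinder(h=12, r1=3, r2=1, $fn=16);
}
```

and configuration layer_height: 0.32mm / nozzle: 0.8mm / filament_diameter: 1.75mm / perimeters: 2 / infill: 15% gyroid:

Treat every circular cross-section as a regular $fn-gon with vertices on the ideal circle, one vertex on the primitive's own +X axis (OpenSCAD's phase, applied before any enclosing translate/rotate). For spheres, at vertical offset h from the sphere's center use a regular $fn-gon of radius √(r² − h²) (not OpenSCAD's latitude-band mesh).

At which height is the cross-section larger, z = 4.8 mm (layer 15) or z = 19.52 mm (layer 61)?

Layer 15 (z = 4.8): the r=12 sphere contributes a regular 16-gon of circumradius √(12²−7.2²) = 9.600 (area = (16/2)·9.600²·sin(360°/16) = 282.14 mm²); the cone at (-3, 3.5) is absent (z outside [8.5, 20.5]); Merging all regions: only the r=12 sphere is present, so the union is just that shape — area = 282.14 mm². So its area = 282.14 mm². Layer 61 (z = 19.52): the r=12 sphere slices to a regular 16-gon of circumradius 9.351 (√(r²−h²) with h=7.52 from center) (area = (16/2)·9.351²·sin(360°/16) = 267.72 mm²); the cone at (-3, 3.5) (r1=3→r2=1) has section circumradius 1.163 here — a regular 16-gon (area = (16/2)·1.163²·sin(360°/16) = 4.14 mm²); Combining (union): the cone at (-3, 3.5) lies entirely inside the r=12 sphere, so the union is just the r=12 sphere — area = 267.72 mm². So its area = 267.72 mm². Layer 15 is larger (282.14 vs 267.72 mm²).

layer 15 (z = 4.8 mm)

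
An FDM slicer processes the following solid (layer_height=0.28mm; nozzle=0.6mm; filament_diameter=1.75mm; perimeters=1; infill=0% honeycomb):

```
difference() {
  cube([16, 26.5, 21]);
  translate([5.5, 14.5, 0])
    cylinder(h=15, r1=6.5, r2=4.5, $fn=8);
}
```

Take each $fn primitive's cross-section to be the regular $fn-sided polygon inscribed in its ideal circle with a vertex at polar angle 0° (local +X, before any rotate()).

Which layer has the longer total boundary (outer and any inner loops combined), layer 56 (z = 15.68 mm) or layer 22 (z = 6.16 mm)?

Layer 56 (z = 15.68): the 16×26.5 cube contributes its full rectangle (perimeter 85.00 mm); the cone at (5.5, 14.5) does not reach this height (z outside [0, 15]); Taking the first minus the rest: none of the subtracted shapes is present at this height, so the 16×26.5 cube is unchanged — boundary = 85.00 mm. So its perimeter = 85.00 mm. Layer 22 (z = 6.16): the cube is present — its section is the full 16×26.5 rectangle (perimeter 85.00 mm); the cone at (5.5, 14.5): at t=0.411 of its height the radius interpolates to r₁+(r₂−r₁)t = 5.679, giving a regular 8-gon of that circumradius (perimeter = 2·8·5.679·sin(180°/8) = 34.77 mm); Taking the first minus the rest: starting from the 16×26.5 cube, the cone at (5.5, 14.5) partially overlaps it — only the 91.13 mm² overlap (of its 91.21 mm²) is removed, clipping the outline — boundary = 117.97 mm. So its perimeter = 117.97 mm. Layer 22 is larger (117.97 vs 85.00 mm).

layer 22 (z = 6.16 mm)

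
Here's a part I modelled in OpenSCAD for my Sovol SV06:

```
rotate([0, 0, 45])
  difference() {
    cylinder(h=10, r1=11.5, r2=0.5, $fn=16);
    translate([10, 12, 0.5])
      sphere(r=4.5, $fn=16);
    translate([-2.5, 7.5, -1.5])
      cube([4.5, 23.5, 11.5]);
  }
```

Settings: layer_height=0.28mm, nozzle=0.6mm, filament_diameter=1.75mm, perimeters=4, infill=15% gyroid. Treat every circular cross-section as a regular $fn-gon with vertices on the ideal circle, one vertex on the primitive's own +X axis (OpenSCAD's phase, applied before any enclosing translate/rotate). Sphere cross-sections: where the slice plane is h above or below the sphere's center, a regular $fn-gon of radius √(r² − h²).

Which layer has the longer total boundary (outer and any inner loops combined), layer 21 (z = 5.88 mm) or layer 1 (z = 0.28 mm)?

layer 1 (z = 0.28 mm)

Layer 21 (z = 5.88): the cone contributes a regular 16-gon of circumradius 5.032 (interpolated between r1=11.5 and r2=0.5 at t=0.588) (perimeter = 2·16·5.032·sin(180°/16) = 31.41 mm); the sphere at (10, 12) is not intersected at this z (|z−center|=5.380 > r=4.5); the cube at (-2.5, 7.5) is present — its section is the full 4.5×23.5 rectangle (perimeter 56.00 mm); Subtracting the remaining from the first: starting from the cone, the 4.5×23.5 cube at (-2.5, 7.5) misses the remaining region (no effect) — boundary = 31.41 mm; (rotated 45° about Z; rotation is an isometry so areas/perimeters/island counts are preserved). So its perimeter = 31.41 mm. Layer 1 (z = 0.28): the cone (r1=11.5→r2=0.5) has section circumradius 11.192 here — a regular 16-gon (perimeter = 2·16·11.192·sin(180°/16) = 69.87 mm); the sphere at (10, 12): section is a regular 16-gon, circumradius = √(r²−h²) = √(4.5²−0.22²) = 4.495 (perimeter = 2·16·4.495·sin(180°/16) = 28.06 mm); the cube at (-2.5, 7.5) (footprint 4.5×23.5) is included at this height (perimeter 56.00 mm); After the difference (first − rest): starting from the cone, the r=4.5 sphere at (10, 12) misses the remaining region (no effect); the 4.5×23.5 cube at (-2.5, 7.5) partially overlaps it — only the 15.59 mm² overlap (of its 105.75 mm²) is removed, clipping the outline — boundary = 76.27 mm; (rotated 45° about Z; rotation is an isometry so areas/perimeters/island counts are preserved). So its perimeter = 76.27 mm. Layer 1 is larger (76.27 vs 31.41 mm).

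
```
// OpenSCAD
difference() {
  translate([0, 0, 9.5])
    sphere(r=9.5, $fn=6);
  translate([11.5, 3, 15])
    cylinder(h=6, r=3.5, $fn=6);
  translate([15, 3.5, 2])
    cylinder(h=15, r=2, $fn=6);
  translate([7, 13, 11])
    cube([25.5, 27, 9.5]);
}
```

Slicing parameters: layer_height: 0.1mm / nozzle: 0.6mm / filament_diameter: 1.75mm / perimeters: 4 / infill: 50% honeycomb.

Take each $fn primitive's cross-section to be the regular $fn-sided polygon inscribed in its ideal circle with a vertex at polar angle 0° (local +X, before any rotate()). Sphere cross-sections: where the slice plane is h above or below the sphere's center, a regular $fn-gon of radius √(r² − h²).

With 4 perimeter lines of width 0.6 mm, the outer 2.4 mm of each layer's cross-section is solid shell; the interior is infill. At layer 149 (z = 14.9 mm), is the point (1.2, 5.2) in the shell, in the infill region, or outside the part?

At z = 14.9 mm: the r=9.5 sphere slices to a regular 6-gon of circumradius 7.816 (√(r²−h²) with h=5.4 from center); the cylinder at (11.5, 3) is absent (z outside [15, 21]); the cylinder at (15, 3.5): section is a regular 6-gon, circumradius r=2; the cube at (7, 13) (footprint 25.5×27) is included at this height; Taking the first minus the rest: starting from the r=9.5 sphere, the r=2 cylinder at (15, 3.5) misses the remaining region (no effect); the 25.5×27 cube at (7, 13) misses the remaining region (no effect) — 1 connected region. Overall, the cross-section is a single solid region. The nearest boundary edge runs (-3.91, 6.77)→(3.91, 6.77); distance from the point to it = 1.57 mm. The point is inside the cross-section, 1.57 mm from the nearest boundary — within the 2.4 mm shell band (4 × 0.6).

shell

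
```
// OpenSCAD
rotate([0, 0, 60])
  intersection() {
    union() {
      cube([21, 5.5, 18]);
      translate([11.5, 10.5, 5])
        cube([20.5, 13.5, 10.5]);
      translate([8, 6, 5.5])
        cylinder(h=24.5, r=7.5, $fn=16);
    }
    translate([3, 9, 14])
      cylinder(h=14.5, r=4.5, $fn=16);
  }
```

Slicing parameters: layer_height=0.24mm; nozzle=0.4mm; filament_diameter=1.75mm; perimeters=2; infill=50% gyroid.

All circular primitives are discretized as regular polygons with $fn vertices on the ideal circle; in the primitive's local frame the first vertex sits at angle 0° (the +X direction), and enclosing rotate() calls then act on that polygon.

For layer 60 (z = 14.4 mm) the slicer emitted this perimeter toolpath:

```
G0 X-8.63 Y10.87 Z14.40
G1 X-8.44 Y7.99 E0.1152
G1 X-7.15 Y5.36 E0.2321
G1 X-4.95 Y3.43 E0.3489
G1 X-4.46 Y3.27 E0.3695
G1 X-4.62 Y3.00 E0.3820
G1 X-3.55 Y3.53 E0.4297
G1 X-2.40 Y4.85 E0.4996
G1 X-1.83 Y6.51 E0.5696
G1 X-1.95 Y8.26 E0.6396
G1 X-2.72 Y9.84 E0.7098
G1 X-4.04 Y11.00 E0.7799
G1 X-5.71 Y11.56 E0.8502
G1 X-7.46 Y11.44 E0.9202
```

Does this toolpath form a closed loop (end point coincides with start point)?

Start point (G0): (-8.63, 10.87). End point (last G1): the path does not return to the start — open.

no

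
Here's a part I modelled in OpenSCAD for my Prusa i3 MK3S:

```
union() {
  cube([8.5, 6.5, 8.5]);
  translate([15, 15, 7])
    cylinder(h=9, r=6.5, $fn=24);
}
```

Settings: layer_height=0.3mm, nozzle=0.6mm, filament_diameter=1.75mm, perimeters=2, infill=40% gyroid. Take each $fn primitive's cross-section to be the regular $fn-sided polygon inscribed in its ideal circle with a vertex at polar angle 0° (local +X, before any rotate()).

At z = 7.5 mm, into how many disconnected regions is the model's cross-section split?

2

At z = 7.5 mm: the cube is present — its section is the full 8.5×6.5 rectangle; the r=6.5 cylinder at (15, 15) gives a regular 24-gon of circumradius 6.5 (constant along its height); Combining (union): the 2 present regions are separate (no shared area or edge), so areas and boundary lengths simply add and each stays a separate island — 2 connected regions. The result has 2 disconnected regions.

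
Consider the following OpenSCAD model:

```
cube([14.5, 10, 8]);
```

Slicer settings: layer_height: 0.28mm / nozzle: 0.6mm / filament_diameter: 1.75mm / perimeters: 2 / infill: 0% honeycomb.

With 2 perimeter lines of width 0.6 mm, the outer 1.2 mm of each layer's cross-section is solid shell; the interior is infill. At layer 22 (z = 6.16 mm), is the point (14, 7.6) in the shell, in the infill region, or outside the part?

At z = 6.16 mm: the cube is present — its section is the full 14.5×10 rectangle. Overall, the cross-section is a single solid region. The nearest boundary edge runs (14.50, 0.00)→(14.50, 10.00); distance from the point to it = 0.50 mm. The point is inside the cross-section, 0.50 mm from the nearest boundary — within the 1.2 mm shell band (2 × 0.6).

shell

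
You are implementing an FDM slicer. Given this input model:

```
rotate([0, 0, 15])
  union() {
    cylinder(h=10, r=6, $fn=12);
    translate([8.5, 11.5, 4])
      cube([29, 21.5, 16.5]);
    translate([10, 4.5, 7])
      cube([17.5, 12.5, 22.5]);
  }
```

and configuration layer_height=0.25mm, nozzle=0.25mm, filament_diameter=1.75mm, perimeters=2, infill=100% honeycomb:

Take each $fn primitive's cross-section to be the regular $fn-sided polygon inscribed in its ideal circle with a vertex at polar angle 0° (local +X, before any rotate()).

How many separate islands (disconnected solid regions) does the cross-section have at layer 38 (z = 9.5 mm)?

2

At z = 9.5 mm: the cylinder: section is a regular 12-gon, circumradius r=6; the cube at (8.5, 11.5) is present — its section is the full 29×21.5 rectangle; the cube at (10, 4.5) (footprint 17.5×12.5) is included at this height; Taking the union: the regions partially overlap (shared area 96.25 mm²), so overlapping operands fuse into one piece — 2 connected regions; (rotated 15° about Z; rotation is an isometry so areas/perimeters/island counts are preserved). Overall, the cross-section has 2 separate islands. Island count = 2.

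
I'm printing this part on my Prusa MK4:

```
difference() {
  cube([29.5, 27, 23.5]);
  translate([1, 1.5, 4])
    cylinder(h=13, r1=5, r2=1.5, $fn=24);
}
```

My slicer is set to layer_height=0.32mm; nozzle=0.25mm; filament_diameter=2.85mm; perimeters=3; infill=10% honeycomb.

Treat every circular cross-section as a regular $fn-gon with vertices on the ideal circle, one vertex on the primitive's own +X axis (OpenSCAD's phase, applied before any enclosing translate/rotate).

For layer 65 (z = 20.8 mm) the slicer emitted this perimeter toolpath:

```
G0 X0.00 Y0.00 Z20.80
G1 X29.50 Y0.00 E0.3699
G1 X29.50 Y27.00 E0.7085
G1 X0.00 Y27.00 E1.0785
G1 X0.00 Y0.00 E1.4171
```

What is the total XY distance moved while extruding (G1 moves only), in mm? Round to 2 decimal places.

113.00 mm

Sum the Euclidean lengths of each G1 segment: total = 113.00 mm.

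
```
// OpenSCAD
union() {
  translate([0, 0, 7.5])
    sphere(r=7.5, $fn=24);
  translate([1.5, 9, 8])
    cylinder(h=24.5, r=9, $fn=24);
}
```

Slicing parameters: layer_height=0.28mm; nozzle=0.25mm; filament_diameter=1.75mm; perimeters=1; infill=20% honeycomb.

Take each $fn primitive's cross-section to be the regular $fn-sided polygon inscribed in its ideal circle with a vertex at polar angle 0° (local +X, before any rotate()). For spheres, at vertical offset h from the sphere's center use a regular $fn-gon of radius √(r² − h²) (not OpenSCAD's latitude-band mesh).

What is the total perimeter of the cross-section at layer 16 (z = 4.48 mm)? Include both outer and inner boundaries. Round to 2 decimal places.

At z = 4.48 mm: the r=7.5 sphere contributes a regular 24-gon of circumradius √(7.5²−3.02²) = 6.865 (perimeter = 2·24·6.865·sin(180°/24) = 43.01 mm); the cylinder at (1.5, 9) is not intersected at this z (z outside [8, 32.5]); Combining (union): only the r=7.5 sphere is present, so the union is just that shape — boundary = 43.01 mm. Overall, the cross-section is a single solid region. Total boundary length (outer) = 43.01 mm.

43.01 mm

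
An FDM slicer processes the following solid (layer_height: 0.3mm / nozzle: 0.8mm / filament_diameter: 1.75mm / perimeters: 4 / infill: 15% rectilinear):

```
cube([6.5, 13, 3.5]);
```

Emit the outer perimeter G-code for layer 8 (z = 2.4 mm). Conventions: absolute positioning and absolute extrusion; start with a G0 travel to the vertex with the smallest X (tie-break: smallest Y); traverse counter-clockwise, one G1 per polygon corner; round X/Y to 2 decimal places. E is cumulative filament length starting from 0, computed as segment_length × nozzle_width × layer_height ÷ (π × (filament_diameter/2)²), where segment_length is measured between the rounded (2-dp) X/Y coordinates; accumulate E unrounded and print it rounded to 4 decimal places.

At z = 2.4 mm: the cube is present — its section is the full 6.5×13 rectangle. The outline is a single polygon with 4 vertices. Extrusion per mm of travel: 0.8 × 0.3 / (π × 0.875²) = 0.099780. Accumulating E over each segment gives final E = 3.8914.

G0 X0.00 Y0.00 Z2.40
G1 X6.50 Y0.00 E0.6486
G1 X6.50 Y13.00 E1.9457
G1 X0.00 Y13.00 E2.5943
G1 X0.00 Y0.00 E3.8914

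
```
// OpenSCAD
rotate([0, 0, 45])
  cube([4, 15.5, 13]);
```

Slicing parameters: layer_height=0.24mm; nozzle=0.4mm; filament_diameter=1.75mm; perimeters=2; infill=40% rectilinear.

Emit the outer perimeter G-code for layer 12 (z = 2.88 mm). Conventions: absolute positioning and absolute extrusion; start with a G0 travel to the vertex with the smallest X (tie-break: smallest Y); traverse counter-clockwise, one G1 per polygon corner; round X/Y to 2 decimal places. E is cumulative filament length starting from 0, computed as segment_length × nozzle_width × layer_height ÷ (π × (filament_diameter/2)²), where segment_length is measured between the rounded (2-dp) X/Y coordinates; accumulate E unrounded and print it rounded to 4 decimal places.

At z = 2.88 mm: the cube (footprint 4×15.5) is included at this height; (rotated 45° about Z; rotation is an isometry so areas/perimeters/island counts are preserved). The outline is a single polygon with 4 vertices. Extrusion per mm of travel: 0.4 × 0.24 / (π × 0.875²) = 0.039912. Accumulating E over each segment gives final E = 1.5567.

G0 X-10.96 Y10.96 Z2.88
G1 X0.00 Y0.00 E0.6186
G1 X2.83 Y2.83 E0.7784
G1 X-8.13 Y13.79 E1.3970
G1 X-10.96 Y10.96 E1.5567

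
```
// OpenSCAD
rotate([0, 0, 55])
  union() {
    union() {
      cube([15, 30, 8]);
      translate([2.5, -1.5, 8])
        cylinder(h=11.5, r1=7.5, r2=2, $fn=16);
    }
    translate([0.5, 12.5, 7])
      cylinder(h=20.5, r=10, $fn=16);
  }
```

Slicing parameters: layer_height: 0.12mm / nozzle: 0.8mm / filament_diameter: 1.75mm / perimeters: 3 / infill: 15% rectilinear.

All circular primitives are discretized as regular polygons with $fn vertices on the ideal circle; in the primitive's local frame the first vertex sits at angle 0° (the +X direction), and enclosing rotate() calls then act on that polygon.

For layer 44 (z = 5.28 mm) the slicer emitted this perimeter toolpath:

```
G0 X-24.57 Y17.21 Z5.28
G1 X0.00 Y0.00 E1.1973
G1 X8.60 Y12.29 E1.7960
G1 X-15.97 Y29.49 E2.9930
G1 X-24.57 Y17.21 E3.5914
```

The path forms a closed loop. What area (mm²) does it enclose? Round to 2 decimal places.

449.81 mm²

Apply the shoelace formula to the sequence of (X, Y) vertices; enclosed area = 449.81 mm².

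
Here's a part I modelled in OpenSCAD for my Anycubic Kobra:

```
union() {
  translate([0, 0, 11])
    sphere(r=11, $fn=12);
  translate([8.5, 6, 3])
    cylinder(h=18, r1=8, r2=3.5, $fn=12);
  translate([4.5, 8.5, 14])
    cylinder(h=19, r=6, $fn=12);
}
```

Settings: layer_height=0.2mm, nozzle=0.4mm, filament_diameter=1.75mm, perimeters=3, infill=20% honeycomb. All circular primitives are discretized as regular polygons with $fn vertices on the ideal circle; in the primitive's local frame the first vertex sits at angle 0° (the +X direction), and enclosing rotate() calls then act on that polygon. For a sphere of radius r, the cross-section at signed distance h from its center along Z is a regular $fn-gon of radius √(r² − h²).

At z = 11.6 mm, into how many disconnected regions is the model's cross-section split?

At z = 11.6 mm: the sphere: section is a regular 12-gon, circumradius = √(r²−h²) = √(11²−0.6²) = 10.984; the cone at (8.5, 6): at t=0.478 of its height the radius interpolates to r₁+(r₂−r₁)t = 5.850, giving a regular 12-gon of that circumradius; the cylinder at (4.5, 8.5) is absent (z outside [14, 33]); Merging all regions: the regions partially overlap (shared area 49.13 mm²), so overlapping operands fuse into one piece — 1 connected region. The result has 1 disconnected region.

1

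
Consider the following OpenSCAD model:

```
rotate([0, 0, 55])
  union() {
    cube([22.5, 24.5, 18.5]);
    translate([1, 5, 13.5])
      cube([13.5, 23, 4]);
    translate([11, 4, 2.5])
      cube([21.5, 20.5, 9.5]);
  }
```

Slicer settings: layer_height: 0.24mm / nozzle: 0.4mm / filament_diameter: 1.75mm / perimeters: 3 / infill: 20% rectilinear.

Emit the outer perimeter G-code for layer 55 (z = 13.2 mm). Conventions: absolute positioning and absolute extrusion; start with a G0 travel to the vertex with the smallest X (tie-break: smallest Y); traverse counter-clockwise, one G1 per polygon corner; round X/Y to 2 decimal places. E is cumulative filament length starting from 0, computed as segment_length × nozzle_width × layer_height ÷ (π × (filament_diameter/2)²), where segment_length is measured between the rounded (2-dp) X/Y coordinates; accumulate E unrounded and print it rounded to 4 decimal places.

G0 X-20.07 Y14.05 Z13.20
G1 X0.00 Y0.00 E0.9778
G1 X12.91 Y18.43 E1.8759
G1 X-7.16 Y32.48 E2.8537
G1 X-20.07 Y14.05 E3.7518

At z = 13.2 mm: the cube is present — its section is the full 22.5×24.5 rectangle; the cube at (1, 5) does not reach this height (z outside [13.5, 17.5]); the cube at (11, 4) is not intersected at this z (z outside [2.5, 12]); Combining (union): only the 22.5×24.5 cube is present, so the union is just that shape — 1 connected region; (rotated 55° about Z; rotation is an isometry so areas/perimeters/island counts are preserved). The outline is a single polygon with 4 vertices. Extrusion per mm of travel: 0.4 × 0.24 / (π × 0.875²) = 0.039912. Accumulating E over each segment gives final E = 3.7518.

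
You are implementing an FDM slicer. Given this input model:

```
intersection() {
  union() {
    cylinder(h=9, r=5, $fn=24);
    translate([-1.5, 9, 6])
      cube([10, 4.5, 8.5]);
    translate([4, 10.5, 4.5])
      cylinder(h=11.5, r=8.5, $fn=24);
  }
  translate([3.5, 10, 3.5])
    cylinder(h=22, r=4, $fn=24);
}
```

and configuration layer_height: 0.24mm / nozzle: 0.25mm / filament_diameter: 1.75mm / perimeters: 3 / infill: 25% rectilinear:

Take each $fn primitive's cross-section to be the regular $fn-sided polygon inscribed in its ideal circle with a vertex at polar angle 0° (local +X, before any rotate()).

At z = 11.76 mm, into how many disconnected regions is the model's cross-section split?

1

At z = 11.76 mm: the cylinder does not reach this height (z outside [0, 9]); the cube at (-1.5, 9) is present — its section is the full 10×4.5 rectangle; the r=8.5 cylinder at (4, 10.5) contributes a regular 24-gon of circumradius 8.5; Merging all regions: the 10×4.5 cube at (-1.5, 9) lies entirely inside the r=8.5 cylinder at (4, 10.5), so the union is just the r=8.5 cylinder at (4, 10.5) — 1 connected region; the r=4 cylinder at (3.5, 10) contributes a regular 24-gon of circumradius 4; Keeping only the common overlap: the r=4 cylinder at (3.5, 10) lies inside that combined region, so the common part is the r=4 cylinder at (3.5, 10) itself — 1 connected region. The result has 1 disconnected region.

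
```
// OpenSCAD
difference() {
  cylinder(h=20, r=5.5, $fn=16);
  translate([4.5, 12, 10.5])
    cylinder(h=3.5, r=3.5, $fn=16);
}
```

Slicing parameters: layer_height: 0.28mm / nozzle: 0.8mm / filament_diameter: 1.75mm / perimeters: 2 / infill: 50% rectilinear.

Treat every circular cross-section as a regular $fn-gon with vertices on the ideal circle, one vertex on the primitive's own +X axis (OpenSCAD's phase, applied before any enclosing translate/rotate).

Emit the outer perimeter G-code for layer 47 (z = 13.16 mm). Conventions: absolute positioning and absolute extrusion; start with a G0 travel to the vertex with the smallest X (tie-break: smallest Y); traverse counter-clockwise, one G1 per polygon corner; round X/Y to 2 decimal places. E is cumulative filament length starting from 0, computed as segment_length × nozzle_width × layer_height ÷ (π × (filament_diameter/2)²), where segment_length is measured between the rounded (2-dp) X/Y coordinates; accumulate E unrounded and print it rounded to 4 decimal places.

G0 X-5.50 Y0.00 Z13.16
G1 X-5.08 Y-2.10 E0.1994
G1 X-3.89 Y-3.89 E0.3996
G1 X-2.10 Y-5.08 E0.5998
G1 X0.00 Y-5.50 E0.7992
G1 X2.10 Y-5.08 E0.9987
G1 X3.89 Y-3.89 E1.1989
G1 X5.08 Y-2.10 E1.3990
G1 X5.50 Y0.00 E1.5985
G1 X5.08 Y2.10 E1.7979
G1 X3.89 Y3.89 E1.9981
G1 X2.10 Y5.08 E2.1983
G1 X0.00 Y5.50 E2.3977
G1 X-2.10 Y5.08 E2.5972
G1 X-3.89 Y3.89 E2.7973
G1 X-5.08 Y2.10 E2.9975
G1 X-5.50 Y0.00 E3.1970

At z = 13.16 mm: the cylinder: section is a regular 16-gon, circumradius r=5.5; the r=3.5 cylinder at (4.5, 12) gives a regular 16-gon of circumradius 3.5 (constant along its height); Taking the first minus the rest: starting from the r=5.5 cylinder, the r=3.5 cylinder at (4.5, 12) misses the remaining region (no effect) — 1 connected region. The outline is a single polygon with 16 vertices. Extrusion per mm of travel: 0.8 × 0.28 / (π × 0.875²) = 0.093128. Accumulating E over each segment gives final E = 3.1970.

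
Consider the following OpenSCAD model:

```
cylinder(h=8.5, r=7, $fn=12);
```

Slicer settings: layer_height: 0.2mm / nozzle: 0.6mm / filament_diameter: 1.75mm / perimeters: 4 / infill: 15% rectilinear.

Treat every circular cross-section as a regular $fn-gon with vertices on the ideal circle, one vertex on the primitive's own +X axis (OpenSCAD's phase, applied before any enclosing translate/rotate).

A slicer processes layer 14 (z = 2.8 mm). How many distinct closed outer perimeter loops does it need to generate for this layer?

1

At z = 2.8 mm: the cylinder: section is a regular 12-gon, circumradius r=7. The result has 1 disconnected region.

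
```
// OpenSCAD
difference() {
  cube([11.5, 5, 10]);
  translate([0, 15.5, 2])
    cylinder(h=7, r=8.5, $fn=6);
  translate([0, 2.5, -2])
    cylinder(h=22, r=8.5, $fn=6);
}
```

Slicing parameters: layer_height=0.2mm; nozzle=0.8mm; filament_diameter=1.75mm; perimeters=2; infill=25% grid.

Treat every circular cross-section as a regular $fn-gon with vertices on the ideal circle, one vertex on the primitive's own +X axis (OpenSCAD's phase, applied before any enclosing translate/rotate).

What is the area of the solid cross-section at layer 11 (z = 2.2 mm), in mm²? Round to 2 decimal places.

At z = 2.2 mm: the cube (footprint 11.5×5) is included at this height (area 57.50 mm²); the r=8.5 cylinder at (0, 15.5) contributes a regular 6-gon of circumradius 8.5 (area = (6/2)·8.500²·sin(360°/6) = 187.71 mm²); the r=8.5 cylinder at (0, 2.5) gives a regular 6-gon of circumradius 8.5 (constant along its height) (area = (6/2)·8.500²·sin(360°/6) = 187.71 mm²); Taking the first minus the rest: starting from the 11.5×5 cube (57.50 mm²), the r=8.5 cylinder at (0, 15.5) misses the remaining region (no effect); the r=8.5 cylinder at (0, 2.5) partially overlaps it — only the 38.89 mm² overlap (of its 187.71 mm²) is removed, clipping the outline — area = 18.61 mm². Overall, the cross-section is a single solid region. Net area = 18.61 mm².

18.61 mm²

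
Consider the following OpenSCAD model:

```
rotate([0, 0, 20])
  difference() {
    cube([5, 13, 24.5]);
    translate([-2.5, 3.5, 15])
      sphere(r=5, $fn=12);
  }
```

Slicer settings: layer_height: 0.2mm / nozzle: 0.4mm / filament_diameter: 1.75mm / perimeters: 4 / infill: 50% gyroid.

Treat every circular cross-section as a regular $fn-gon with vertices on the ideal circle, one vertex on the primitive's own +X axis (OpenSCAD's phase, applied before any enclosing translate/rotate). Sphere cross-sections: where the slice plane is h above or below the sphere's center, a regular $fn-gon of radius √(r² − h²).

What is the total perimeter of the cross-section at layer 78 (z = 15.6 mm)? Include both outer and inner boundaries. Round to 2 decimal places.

At z = 15.6 mm: the cube is present — its section is the full 5×13 rectangle (perimeter 36.00 mm); the r=5 sphere at (-2.5, 3.5) contributes a regular 12-gon of circumradius √(5²−0.6²) = 4.964 (perimeter = 2·12·4.964·sin(180°/12) = 30.83 mm); After the difference (first − rest): starting from the 5×13 cube, the r=5 sphere at (-2.5, 3.5) partially overlaps it — only the 13.51 mm² overlap (of its 73.92 mm²) is removed, clipping the outline — boundary = 36.56 mm; (whole slice rotated 20° about Z — lengths, areas and connectivity unchanged). Overall, the cross-section is a single solid region. Total boundary length (outer) = 36.56 mm.

36.56 mm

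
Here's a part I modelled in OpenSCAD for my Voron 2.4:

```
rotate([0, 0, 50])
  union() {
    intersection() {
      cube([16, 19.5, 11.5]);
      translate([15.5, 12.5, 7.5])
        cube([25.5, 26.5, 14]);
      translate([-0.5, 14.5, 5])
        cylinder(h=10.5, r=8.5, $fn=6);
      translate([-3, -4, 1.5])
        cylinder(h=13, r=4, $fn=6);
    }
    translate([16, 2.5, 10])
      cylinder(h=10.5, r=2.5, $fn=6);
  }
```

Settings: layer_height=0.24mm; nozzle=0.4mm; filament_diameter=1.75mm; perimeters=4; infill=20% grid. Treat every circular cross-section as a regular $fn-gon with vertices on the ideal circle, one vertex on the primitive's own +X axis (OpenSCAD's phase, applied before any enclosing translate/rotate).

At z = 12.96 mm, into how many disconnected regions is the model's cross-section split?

1

At z = 12.96 mm: the cube does not reach this height (z outside [0, 11.5]); the cube at (15.5, 12.5) (footprint 25.5×26.5) is included at this height; the r=8.5 cylinder at (-0.5, 14.5) contributes a regular 6-gon of circumradius 8.5; the cylinder at (-3, -4): section is a regular 6-gon, circumradius r=4; Keeping only the common overlap: at least one operand is absent at this height, so nothing remains; the r=2.5 cylinder at (16, 2.5) gives a regular 6-gon of circumradius 2.5 (constant along its height); Combining (union): only the r=2.5 cylinder at (16, 2.5) is present, so the union is just that shape — 1 connected region; (whole slice rotated 50° about Z — lengths, areas and connectivity unchanged). The result has 1 disconnected region.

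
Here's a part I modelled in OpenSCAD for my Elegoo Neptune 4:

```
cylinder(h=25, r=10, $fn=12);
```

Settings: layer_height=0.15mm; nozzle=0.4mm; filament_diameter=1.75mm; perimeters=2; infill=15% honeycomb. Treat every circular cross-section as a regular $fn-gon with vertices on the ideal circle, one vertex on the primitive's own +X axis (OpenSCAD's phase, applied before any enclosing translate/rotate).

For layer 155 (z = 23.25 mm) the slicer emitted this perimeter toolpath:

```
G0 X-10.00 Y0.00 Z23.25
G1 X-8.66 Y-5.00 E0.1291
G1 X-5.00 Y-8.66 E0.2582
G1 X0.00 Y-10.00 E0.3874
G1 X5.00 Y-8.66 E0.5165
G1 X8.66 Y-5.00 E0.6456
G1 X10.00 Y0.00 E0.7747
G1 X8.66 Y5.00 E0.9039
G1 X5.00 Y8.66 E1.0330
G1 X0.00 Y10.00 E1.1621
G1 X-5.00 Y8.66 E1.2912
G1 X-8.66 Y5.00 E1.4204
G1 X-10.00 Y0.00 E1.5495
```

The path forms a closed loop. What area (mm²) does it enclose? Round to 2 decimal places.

299.99 mm²

Apply the shoelace formula to the sequence of (X, Y) vertices; enclosed area = 299.99 mm².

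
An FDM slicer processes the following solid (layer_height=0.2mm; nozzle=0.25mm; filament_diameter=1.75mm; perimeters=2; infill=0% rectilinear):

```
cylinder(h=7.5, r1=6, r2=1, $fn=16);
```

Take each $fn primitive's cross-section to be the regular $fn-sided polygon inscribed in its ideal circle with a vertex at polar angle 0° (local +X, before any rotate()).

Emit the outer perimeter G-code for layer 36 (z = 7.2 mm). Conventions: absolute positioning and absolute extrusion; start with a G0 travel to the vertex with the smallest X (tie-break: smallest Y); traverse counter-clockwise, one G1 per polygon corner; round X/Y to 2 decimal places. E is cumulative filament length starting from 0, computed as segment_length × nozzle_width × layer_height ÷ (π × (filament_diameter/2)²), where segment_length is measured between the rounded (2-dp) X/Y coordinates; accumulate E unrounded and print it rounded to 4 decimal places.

G0 X-1.20 Y0.00 Z7.20
G1 X-1.11 Y-0.46 E0.0097
G1 X-0.85 Y-0.85 E0.0195
G1 X-0.46 Y-1.11 E0.0292
G1 X0.00 Y-1.20 E0.0390
G1 X0.46 Y-1.11 E0.0487
G1 X0.85 Y-0.85 E0.0585
G1 X1.11 Y-0.46 E0.0682
G1 X1.20 Y0.00 E0.0779
G1 X1.11 Y0.46 E0.0877
G1 X0.85 Y0.85 E0.0974
G1 X0.46 Y1.11 E0.1072
G1 X0.00 Y1.20 E0.1169
G1 X-0.46 Y1.11 E0.1267
G1 X-0.85 Y0.85 E0.1364
G1 X-1.11 Y0.46 E0.1462
G1 X-1.20 Y0.00 E0.1559

At z = 7.2 mm: the cone contributes a regular 16-gon of circumradius 1.200 (interpolated between r1=6 and r2=1 at t=0.960). The outline is a single polygon with 16 vertices. Extrusion per mm of travel: 0.25 × 0.2 / (π × 0.875²) = 0.020788. Accumulating E over each segment gives final E = 0.1559.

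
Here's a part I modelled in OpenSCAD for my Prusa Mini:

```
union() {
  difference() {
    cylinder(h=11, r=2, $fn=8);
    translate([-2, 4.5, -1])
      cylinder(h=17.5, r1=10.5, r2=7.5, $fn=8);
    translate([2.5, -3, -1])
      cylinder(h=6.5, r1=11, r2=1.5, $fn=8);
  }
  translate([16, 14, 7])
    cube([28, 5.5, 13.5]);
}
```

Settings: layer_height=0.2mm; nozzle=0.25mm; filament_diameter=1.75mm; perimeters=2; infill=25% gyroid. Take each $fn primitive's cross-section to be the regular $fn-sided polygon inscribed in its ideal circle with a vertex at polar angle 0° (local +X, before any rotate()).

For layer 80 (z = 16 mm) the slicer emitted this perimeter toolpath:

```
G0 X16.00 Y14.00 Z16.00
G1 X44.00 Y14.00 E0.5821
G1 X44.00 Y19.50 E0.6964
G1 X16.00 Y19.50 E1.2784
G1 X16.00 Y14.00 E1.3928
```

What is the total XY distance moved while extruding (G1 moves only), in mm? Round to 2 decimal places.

Sum the Euclidean lengths of each G1 segment: total = 67.00 mm.

67.00 mm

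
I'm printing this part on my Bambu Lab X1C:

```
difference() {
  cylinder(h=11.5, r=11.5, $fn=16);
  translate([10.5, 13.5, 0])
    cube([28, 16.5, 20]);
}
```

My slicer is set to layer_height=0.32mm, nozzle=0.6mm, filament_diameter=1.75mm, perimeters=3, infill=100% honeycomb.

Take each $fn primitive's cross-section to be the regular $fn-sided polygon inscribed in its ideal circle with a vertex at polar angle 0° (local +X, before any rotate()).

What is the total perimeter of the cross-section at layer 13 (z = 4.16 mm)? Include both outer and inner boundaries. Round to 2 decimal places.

At z = 4.16 mm: the r=11.5 cylinder contributes a regular 16-gon of circumradius 11.5 (perimeter = 2·16·11.500·sin(180°/16) = 71.79 mm); the cube at (10.5, 13.5) (footprint 28×16.5) is included at this height (perimeter 89.00 mm); Subtracting the remaining from the first: starting from the r=11.5 cylinder, the 28×16.5 cube at (10.5, 13.5) misses the remaining region (no effect) — boundary = 71.79 mm. Overall, the cross-section is a single solid region. Total boundary length (outer) = 71.79 mm.

71.79 mm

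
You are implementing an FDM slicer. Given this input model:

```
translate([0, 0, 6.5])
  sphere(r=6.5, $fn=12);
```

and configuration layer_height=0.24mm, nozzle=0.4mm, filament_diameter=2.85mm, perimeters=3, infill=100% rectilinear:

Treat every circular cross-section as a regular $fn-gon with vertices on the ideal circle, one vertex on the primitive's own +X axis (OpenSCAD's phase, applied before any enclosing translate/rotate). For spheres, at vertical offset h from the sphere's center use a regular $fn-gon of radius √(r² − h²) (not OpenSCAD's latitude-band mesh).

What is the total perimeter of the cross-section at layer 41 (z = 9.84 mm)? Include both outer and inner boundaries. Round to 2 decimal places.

At z = 9.84 mm: the r=6.5 sphere contributes a regular 12-gon of circumradius √(6.5²−3.34²) = 5.576 (perimeter = 2·12·5.576·sin(180°/12) = 34.64 mm). Overall, the cross-section is a single solid region. Total boundary length (outer) = 34.64 mm.

34.64 mm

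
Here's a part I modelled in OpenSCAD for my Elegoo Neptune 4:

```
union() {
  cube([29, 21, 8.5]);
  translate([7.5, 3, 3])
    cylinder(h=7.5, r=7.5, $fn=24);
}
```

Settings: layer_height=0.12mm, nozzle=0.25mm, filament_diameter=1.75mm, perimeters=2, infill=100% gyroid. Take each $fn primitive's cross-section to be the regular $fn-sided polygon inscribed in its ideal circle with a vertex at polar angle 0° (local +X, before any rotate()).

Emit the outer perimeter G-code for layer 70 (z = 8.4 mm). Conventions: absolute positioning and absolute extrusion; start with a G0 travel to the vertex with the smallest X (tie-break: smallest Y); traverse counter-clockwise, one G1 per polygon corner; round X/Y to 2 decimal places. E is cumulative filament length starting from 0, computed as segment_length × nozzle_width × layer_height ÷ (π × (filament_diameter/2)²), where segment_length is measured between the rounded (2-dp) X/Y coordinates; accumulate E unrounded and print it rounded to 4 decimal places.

G0 X0.00 Y0.00 Z8.40
G1 X0.69 Y0.00 E0.0086
G1 X1.00 Y-0.75 E0.0187
G1 X2.20 Y-2.30 E0.0432
G1 X3.75 Y-3.50 E0.0676
G1 X5.56 Y-4.24 E0.0920
G1 X7.50 Y-4.50 E0.1164
G1 X9.44 Y-4.24 E0.1408
G1 X11.25 Y-3.50 E0.1652
G1 X12.80 Y-2.30 E0.1897
G1 X14.00 Y-0.75 E0.2141
G1 X14.31 Y0.00 E0.2243
G1 X29.00 Y0.00 E0.4075
G1 X29.00 Y21.00 E0.6694
G1 X0.00 Y21.00 E1.0311
G1 X0.00 Y0.00 E1.2930

At z = 8.4 mm: the cube (footprint 29×21) is included at this height; the cylinder at (7.5, 3): section is a regular 24-gon, circumradius r=7.5; Combining (union): the regions partially overlap (shared area 130.85 mm²), so overlapping operands fuse into one piece — 1 connected region. The outline is a single polygon with 15 vertices. Extrusion per mm of travel: 0.25 × 0.12 / (π × 0.875²) = 0.012473. Accumulating E over each segment gives final E = 1.2930.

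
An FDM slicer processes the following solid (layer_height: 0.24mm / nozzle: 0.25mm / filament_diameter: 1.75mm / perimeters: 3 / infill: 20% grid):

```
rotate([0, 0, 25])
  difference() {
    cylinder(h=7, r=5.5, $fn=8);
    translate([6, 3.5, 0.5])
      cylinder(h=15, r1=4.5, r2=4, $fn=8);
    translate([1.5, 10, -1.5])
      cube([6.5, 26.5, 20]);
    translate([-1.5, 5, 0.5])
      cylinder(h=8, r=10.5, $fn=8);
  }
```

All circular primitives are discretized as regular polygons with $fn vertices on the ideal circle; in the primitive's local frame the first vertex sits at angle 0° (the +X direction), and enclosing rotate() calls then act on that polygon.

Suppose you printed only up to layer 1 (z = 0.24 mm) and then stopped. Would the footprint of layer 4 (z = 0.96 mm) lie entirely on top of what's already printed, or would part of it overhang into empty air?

entirely on top

Compare the two slices. At z = 0.24: the cylinder: section is a regular 8-gon, circumradius r=5.5 (area = (8/2)·5.500²·sin(360°/8) = 85.56 mm²); the cone at (6, 3.5) is absent (z outside [0.5, 15.5]); the cube at (1.5, 10) is present — its section is the full 6.5×26.5 rectangle (area 172.25 mm²); the cylinder at (-1.5, 5) does not reach this height (z outside [0.5, 8.5]); After the difference (first − rest): starting from the r=5.5 cylinder (85.56 mm²), the 6.5×26.5 cube at (1.5, 10) misses the remaining region (no effect) — area = 85.56 mm²; (rotated 25° about Z; rotation is an isometry so areas/perimeters/island counts are preserved). At z = 0.96: the r=5.5 cylinder gives a regular 8-gon of circumradius 5.5 (constant along its height) (area = (8/2)·5.500²·sin(360°/8) = 85.56 mm²); the cone at (6, 3.5) (r1=4.5→r2=4) has section circumradius 4.485 here — a regular 8-gon (area = (8/2)·4.485²·sin(360°/8) = 56.89 mm²); the 6.5×26.5 cube at (1.5, 10) contributes its full rectangle (area 172.25 mm²); the cylinder at (-1.5, 5): section is a regular 8-gon, circumradius r=10.5 (area = (8/2)·10.500²·sin(360°/8) = 311.83 mm²); Subtracting the remaining from the first: starting from the r=5.5 cylinder (85.56 mm²), the cone at (6, 3.5) partially overlaps it — only the 11.18 mm² overlap (of its 56.89 mm²) is removed, clipping the outline; the 6.5×26.5 cube at (1.5, 10) misses the remaining region (no effect); the r=10.5 cylinder at (-1.5, 5) partially overlaps it — only the 71.64 mm² overlap (of its 311.83 mm²) is removed, clipping the outline — area = 2.75 mm²; (rotated 25° about Z; rotation is an isometry so areas/perimeters/island counts are preserved). Checking containment: the cross-section at z = 0.96 is a subset of the cross-section at z = 0.24.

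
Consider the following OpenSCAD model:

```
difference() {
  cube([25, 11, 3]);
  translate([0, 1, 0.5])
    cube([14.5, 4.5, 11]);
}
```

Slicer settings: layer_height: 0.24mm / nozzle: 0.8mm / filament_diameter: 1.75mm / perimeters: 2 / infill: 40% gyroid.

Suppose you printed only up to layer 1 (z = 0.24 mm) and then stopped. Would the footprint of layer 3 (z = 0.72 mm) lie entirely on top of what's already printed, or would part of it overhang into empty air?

Compare the two slices. At z = 0.24: the cube is present — its section is the full 25×11 rectangle (area 275.00 mm²); the cube at (0, 1) is not intersected at this z (z outside [0.5, 11.5]); Subtracting the remaining from the first: none of the subtracted shapes is present at this height, so the 25×11 cube is unchanged — area = 275.00 mm². At z = 0.72: the cube is present — its section is the full 25×11 rectangle (area 275.00 mm²); the cube at (0, 1) (footprint 14.5×4.5) is included at this height (area 65.25 mm²); After the difference (first − rest): starting from the 25×11 cube (275.00 mm²), the 14.5×4.5 cube at (0, 1) lies inside it touching the edge (removes its full 65.25 mm²) — area = 209.75 mm². Checking containment: the cross-section at z = 0.72 is a subset of the cross-section at z = 0.24.

entirely on top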